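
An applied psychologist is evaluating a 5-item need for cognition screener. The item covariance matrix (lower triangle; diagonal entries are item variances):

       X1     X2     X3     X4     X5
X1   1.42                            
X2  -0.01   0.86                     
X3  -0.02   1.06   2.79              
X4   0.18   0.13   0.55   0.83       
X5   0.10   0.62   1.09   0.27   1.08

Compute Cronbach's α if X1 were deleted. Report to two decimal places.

Cronbach's α = 0.76

Remaining items: X2, X3, X4, X5 (k = 4).
Σσᵢ² = 0.86 + 2.79 + 0.83 + 1.08 = 5.56
total variance = 5.56 + 2 × 3.72 = 13.00
α (item deleted) = (4/3)·(1 − 5.56/13.00) = 0.76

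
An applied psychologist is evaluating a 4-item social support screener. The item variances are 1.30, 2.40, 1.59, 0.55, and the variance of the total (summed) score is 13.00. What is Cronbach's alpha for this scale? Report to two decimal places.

α = 0.73

Σσ²ᵢ = 1.30 + 2.40 + 1.59 + 0.55 = 5.84
α = (k/(k−1))·(1 − Σσ²ᵢ/σ²_total) = (4/3)·(1 − 5.84/13.00) = 0.73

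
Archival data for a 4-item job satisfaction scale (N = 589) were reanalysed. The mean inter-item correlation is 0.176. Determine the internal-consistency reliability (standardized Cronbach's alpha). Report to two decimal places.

standardized Cronbach's alpha = 0.46

Standardized α = k·r̄ / (1 + (k−1)·r̄) = 4 × 0.176 / (1 + 3 × 0.176)
  = 0.7040 / 1.5280 = 0.46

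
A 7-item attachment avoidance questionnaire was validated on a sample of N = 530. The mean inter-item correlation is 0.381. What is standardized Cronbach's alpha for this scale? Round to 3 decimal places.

Standardized α = k·r̄ / (1 + (k−1)·r̄) = 7 × 0.381 / (1 + 6 × 0.381)
  = 2.6670 / 3.2860 = 0.812

standardized Cronbach's alpha = 0.812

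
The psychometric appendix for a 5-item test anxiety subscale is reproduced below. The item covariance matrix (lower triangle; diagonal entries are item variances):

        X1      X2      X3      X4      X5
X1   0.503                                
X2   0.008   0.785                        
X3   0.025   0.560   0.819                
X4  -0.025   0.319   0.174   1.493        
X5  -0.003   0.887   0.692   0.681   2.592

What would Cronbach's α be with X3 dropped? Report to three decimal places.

Remaining items: X1, X2, X4, X5 (k = 4).
Σσᵢ² = 0.503 + 0.785 + 1.493 + 2.592 = 5.373
total variance = 5.373 + 2 × 1.867 = 9.107
α (item deleted) = (4/3)·(1 − 5.373/9.107) = 0.547

α = 0.547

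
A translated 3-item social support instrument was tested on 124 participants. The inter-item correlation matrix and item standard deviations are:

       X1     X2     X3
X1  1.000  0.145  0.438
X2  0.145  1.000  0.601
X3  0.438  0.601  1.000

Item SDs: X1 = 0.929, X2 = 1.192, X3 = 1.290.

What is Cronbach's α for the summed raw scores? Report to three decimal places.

Σσ²ᵢ = 0.929² + 1.192² + 1.290² = 3.9480
Covariances σ_ij = r_ij · s_i · s_j:
  σ(X1,X2) = 0.145 × 0.929 × 1.192 = 0.1606
  σ(X1,X3) = 0.438 × 0.929 × 1.290 = 0.5249
  σ(X2,X3) = 0.601 × 1.192 × 1.290 = 0.9241
σ²_T = Σσ²ᵢ + 2·Σσ_ij = 3.9480 + 2 × 1.6096 = 7.1672
α = (3/2)·(1 − 3.9480/7.1672) = 0.674

Cronbach's α = 0.674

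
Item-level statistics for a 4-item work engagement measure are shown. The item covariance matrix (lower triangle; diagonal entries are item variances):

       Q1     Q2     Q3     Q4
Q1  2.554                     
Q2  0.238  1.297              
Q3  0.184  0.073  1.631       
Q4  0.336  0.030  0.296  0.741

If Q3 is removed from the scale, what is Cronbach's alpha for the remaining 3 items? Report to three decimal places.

α = 0.312

Remaining items: Q1, Q2, Q4 (k = 3).
Σσ²ᵢ = 2.554 + 1.297 + 0.741 = 4.592
σ²_T = 4.592 + 2 × 0.604 = 5.800
α (item deleted) = (3/2)·(1 − 4.592/5.800) = 0.312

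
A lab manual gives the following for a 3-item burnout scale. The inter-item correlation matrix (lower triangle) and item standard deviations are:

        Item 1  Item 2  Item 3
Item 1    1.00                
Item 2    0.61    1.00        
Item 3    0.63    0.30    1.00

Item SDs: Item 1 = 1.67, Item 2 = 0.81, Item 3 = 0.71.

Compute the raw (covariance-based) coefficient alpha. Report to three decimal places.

Σσ²ᵢ = 1.67² + 0.81² + 0.71² = 3.9491
Covariances σ_ij = r_ij · s_i · s_j:
  σ(Item 1,Item 2) = 0.61 × 1.67 × 0.81 = 0.8251
  σ(Item 1,Item 3) = 0.63 × 1.67 × 0.71 = 0.7470
  σ(Item 2,Item 3) = 0.30 × 0.81 × 0.71 = 0.1725
σ²_T = Σσ²ᵢ + 2·Σσ_ij = 3.9491 + 2 × 1.7446 = 7.4383
α = (3/2)·(1 − 3.9491/7.4383) = 0.704

coefficient alpha = 0.704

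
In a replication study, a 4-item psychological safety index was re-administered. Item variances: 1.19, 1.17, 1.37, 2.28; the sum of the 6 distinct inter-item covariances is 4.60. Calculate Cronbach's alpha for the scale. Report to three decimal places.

Σσᵢ² = 1.19 + 1.17 + 1.37 + 2.28 = 6.01
Sum of distinct covariances = 4.60
σ²_T = Σσᵢ² + 2·Σcov = 6.01 + 2 × 4.60 = 15.21
α = (4/3)·(1 − 6.01/15.21) = 0.806

Cronbach's alpha = 0.806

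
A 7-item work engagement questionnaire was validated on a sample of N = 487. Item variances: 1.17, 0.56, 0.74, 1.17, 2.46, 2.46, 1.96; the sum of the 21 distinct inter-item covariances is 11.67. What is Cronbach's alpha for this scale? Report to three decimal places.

Σσ²ᵢ = 1.17 + 0.56 + 0.74 + 1.17 + 2.46 + 2.46 + 1.96 = 10.52
Sum of distinct covariances = 11.67
total variance = Σσ²ᵢ + 2·Σcov = 10.52 + 2 × 11.67 = 33.86
α = (7/6)·(1 − 10.52/33.86) = 0.804

Cronbach's alpha = 0.804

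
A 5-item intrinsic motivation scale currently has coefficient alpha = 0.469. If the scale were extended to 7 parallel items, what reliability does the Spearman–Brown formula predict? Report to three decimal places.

predicted reliability = 0.553

Length factor m = 7/5 = 1.4000
α' = m·α / (1 + (m−1)·α)
   = 7/5 × 0.469 / (1 + (7/5 − 1) × 0.469)
   = 0.6566 / 1.1876 = 0.553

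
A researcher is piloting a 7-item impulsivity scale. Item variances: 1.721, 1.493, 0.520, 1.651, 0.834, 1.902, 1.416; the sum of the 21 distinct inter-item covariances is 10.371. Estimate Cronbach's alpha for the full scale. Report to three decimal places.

α = 0.799

Σσ²ᵢ = 1.721 + 1.493 + 0.520 + 1.651 + 0.834 + 1.902 + 1.416 = 9.537
Sum of distinct covariances = 10.371
σ²_T = Σσ²ᵢ + 2·Σcov = 9.537 + 2 × 10.371 = 30.279
α = (7/6)·(1 − 9.537/30.279) = 0.799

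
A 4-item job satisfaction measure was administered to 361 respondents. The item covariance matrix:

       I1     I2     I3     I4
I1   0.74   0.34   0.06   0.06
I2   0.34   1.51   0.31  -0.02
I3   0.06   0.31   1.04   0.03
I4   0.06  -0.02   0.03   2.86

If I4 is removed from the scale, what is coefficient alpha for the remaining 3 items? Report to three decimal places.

coefficient alpha = 0.452

Remaining items: I1, I2, I3 (k = 3).
sum of item variances = 0.74 + 1.51 + 1.04 = 3.29
Var(T) = 3.29 + 2 × 0.71 = 4.71
α (item deleted) = (3/2)·(1 − 3.29/4.71) = 0.452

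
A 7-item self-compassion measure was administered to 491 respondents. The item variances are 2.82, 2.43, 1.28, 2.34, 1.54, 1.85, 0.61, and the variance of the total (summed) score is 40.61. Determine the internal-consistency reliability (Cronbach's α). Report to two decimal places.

α = 0.80

sum of item variances = 2.82 + 2.43 + 1.28 + 2.34 + 1.54 + 1.85 + 0.61 = 12.87
α = (k/(k−1))·(1 − sum of item variances/Var(T)) = (7/6)·(1 − 12.87/40.61) = 0.80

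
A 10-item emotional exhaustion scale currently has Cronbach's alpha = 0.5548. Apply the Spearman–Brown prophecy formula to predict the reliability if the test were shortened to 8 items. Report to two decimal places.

predicted reliability = 0.50

Length factor m = 8/10 = 0.8000
α' = m·α / (1 − (1−m)·α)
   = 8/10 × 0.5548 / (1 − (1 − 8/10) × 0.5548)
   = 0.4438 / 0.8890 = 0.50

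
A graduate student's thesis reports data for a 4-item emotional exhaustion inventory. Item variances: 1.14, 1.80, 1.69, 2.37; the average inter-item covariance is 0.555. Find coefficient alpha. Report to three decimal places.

sum of item variances = 1.14 + 1.80 + 1.69 + 2.37 = 7.00
Sum of the 6 distinct covariances = 6 × 0.555 = 3.330
σ²_T = sum of item variances + 2·Σcov = 7.00 + 2 × 3.330 = 13.660
α = (4/3)·(1 − 7.00/13.660) = 0.650

α = 0.650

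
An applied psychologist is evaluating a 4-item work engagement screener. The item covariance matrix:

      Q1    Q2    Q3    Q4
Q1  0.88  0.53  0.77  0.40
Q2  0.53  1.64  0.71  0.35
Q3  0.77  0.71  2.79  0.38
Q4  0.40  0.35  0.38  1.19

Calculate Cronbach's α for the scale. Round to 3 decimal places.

Σσ²ᵢ = 0.88 + 1.64 + 2.79 + 1.19 = 6.50
Σ_{i<j} σ_ij = 3.14
σ²_total = 6.50 + 2 × 3.14 = 12.78
α = (k/(k−1))·(1 − Σσ²ᵢ/σ²_total) = (4/3)·(1 − 6.50/12.78) = 0.655

Cronbach's α = 0.655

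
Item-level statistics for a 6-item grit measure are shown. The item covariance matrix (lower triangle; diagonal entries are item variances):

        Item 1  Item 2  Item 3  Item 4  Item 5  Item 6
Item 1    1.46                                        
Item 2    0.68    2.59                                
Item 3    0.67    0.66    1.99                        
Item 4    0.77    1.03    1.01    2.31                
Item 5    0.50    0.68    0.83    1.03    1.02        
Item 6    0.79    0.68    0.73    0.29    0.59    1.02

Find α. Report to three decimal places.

α = 0.814

Σσᵢ² = 1.46 + 2.59 + 1.99 + 2.31 + 1.02 + 1.02 = 10.39
Σ_{i<j} σ_ij = 10.94
total variance = 10.39 + 2 × 10.94 = 32.27
α = (k/(k−1))·(1 − Σσᵢ²/total variance) = (6/5)·(1 − 10.39/32.27) = 0.814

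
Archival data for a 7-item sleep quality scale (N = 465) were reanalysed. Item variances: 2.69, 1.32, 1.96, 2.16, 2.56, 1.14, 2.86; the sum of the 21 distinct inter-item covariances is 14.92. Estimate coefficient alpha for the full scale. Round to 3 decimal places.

Σσ²ᵢ = 2.69 + 1.32 + 1.96 + 2.16 + 2.56 + 1.14 + 2.86 = 14.69
Sum of distinct covariances = 14.92
σ²_T = Σσ²ᵢ + 2·Σcov = 14.69 + 2 × 14.92 = 44.53
α = (7/6)·(1 − 14.69/44.53) = 0.782

α = 0.782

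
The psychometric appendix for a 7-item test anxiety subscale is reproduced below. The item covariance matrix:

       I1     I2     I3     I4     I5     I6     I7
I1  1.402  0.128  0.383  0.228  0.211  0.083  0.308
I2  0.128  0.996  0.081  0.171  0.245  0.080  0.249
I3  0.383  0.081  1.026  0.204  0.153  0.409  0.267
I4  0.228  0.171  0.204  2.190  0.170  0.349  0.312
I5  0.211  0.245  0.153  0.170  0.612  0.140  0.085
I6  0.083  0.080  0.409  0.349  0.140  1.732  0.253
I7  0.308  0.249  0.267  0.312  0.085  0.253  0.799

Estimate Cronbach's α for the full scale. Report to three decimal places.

Σσ²ᵢ = 1.402 + 0.996 + 1.026 + 2.190 + 0.612 + 1.732 + 0.799 = 8.757
Σ_{i<j} σ_ij = 4.509
total variance = 8.757 + 2 × 4.509 = 17.775
α = (k/(k−1))·(1 − Σσ²ᵢ/total variance) = (7/6)·(1 − 8.757/17.775) = 0.592

α = 0.592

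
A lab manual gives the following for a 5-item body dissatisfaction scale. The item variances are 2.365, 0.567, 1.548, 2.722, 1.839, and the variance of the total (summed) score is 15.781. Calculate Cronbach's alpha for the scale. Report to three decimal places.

Σσᵢ² = 2.365 + 0.567 + 1.548 + 2.722 + 1.839 = 9.041
α = (k/(k−1))·(1 − Σσᵢ²/total variance) = (5/4)·(1 − 9.041/15.781) = 0.534

α = 0.534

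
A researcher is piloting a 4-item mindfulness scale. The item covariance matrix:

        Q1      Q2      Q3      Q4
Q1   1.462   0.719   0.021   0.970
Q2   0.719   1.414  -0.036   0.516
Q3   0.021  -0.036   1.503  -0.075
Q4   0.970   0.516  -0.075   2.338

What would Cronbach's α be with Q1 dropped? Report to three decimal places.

Remaining items: Q2, Q3, Q4 (k = 3).
Σσᵢ² = 1.414 + 1.503 + 2.338 = 5.255
σ²_total = 5.255 + 2 × 0.405 = 6.065
α (item deleted) = (3/2)·(1 − 5.255/6.065) = 0.200

α = 0.200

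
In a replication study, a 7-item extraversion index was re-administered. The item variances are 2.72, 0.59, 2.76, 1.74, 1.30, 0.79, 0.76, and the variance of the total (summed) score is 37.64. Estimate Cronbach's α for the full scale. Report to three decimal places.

α = 0.836

sum of item variances = 2.72 + 0.59 + 2.76 + 1.74 + 1.30 + 0.79 + 0.76 = 10.66
α = (k/(k−1))·(1 − sum of item variances/σ²_T) = (7/6)·(1 − 10.66/37.64) = 0.836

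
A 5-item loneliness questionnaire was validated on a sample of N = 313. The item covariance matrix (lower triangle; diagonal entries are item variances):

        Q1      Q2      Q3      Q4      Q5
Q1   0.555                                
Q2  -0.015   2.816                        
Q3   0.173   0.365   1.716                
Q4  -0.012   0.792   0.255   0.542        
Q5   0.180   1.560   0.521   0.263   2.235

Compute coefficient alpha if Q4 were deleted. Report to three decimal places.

Remaining items: Q1, Q2, Q3, Q5 (k = 4).
ΣVar(i) = 0.555 + 2.816 + 1.716 + 2.235 = 7.322
total variance = 7.322 + 2 × 2.784 = 12.890
α (item deleted) = (4/3)·(1 − 7.322/12.890) = 0.576

α = 0.576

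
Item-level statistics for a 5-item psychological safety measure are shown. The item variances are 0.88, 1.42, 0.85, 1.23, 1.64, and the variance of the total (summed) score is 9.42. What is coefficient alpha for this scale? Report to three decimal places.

sum of item variances = 0.88 + 1.42 + 0.85 + 1.23 + 1.64 = 6.02
α = (k/(k−1))·(1 − sum of item variances/σ²_total) = (5/4)·(1 − 6.02/9.42) = 0.451

coefficient alpha = 0.451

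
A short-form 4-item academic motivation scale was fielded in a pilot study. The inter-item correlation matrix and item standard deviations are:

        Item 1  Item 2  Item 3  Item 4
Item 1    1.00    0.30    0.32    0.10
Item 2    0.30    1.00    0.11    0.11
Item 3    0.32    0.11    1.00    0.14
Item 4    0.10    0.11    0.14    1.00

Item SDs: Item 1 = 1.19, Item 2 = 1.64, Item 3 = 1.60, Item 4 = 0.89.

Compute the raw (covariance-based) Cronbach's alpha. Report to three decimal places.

Σσ²ᵢ = 1.19² + 1.64² + 1.60² + 0.89² = 7.4578
Covariances σ_ij = r_ij · s_i · s_j:
  σ(Item 1,Item 2) = 0.30 × 1.19 × 1.64 = 0.5855
  σ(Item 1,Item 3) = 0.32 × 1.19 × 1.60 = 0.6093
  σ(Item 1,Item 4) = 0.10 × 1.19 × 0.89 = 0.1059
  σ(Item 2,Item 3) = 0.11 × 1.64 × 1.60 = 0.2886
  σ(Item 2,Item 4) = 0.11 × 1.64 × 0.89 = 0.1606
  σ(Item 3,Item 4) = 0.14 × 1.60 × 0.89 = 0.1994
σ²_T = Σσ²ᵢ + 2·Σσ_ij = 7.4578 + 2 × 1.9493 = 11.3564
α = (4/3)·(1 − 7.4578/11.3564) = 0.458

Cronbach's alpha = 0.458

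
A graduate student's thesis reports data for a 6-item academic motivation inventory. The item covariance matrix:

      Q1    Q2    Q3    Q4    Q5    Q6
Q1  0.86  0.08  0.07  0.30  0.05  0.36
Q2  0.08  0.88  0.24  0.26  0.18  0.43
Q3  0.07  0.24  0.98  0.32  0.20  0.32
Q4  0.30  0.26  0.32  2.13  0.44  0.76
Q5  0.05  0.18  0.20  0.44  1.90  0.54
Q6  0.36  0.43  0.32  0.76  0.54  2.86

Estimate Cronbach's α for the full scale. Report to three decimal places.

Cronbach's α = 0.584

ΣVar(i) = 0.86 + 0.88 + 0.98 + 2.13 + 1.90 + 2.86 = 9.61
Σ_{i<j} σ_ij = 4.55
total variance = 9.61 + 2 × 4.55 = 18.71
α = (k/(k−1))·(1 − ΣVar(i)/total variance) = (6/5)·(1 − 9.61/18.71) = 0.584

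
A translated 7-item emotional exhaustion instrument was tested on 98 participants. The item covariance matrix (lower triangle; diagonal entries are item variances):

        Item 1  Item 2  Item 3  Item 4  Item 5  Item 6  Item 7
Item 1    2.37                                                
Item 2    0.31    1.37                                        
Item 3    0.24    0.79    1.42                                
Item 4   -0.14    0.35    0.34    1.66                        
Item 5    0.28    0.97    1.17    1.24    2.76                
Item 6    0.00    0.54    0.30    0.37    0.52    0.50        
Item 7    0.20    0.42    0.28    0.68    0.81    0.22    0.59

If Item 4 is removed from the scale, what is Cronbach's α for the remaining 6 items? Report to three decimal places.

Remaining items: Item 1, Item 2, Item 3, Item 5, Item 6, Item 7 (k = 6).
ΣVar(i) = 2.37 + 1.37 + 1.42 + 2.76 + 0.50 + 0.59 = 9.01
Var(T) = 9.01 + 2 × 7.05 = 23.11
α (item deleted) = (6/5)·(1 − 9.01/23.11) = 0.732

α = 0.732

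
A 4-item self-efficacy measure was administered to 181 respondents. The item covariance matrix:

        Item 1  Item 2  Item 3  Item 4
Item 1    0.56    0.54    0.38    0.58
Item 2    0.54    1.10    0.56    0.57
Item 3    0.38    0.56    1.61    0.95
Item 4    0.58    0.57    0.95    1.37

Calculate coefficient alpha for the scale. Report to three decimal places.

Σσ²ᵢ = 0.56 + 1.10 + 1.61 + 1.37 = 4.64
Σ_{i<j} σ_ij = 3.58
Var(T) = 4.64 + 2 × 3.58 = 11.80
α = (k/(k−1))·(1 − Σσ²ᵢ/Var(T)) = (4/3)·(1 − 4.64/11.80) = 0.809

coefficient alpha = 0.809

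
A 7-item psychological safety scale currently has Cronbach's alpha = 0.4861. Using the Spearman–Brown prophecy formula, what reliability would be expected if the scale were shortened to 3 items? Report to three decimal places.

predicted reliability = 0.288

Length factor m = 3/7 = 0.4286
α' = m·α / (1 − (1−m)·α)
   = 3/7 × 0.4861 / (1 − (1 − 3/7) × 0.4861)
   = 0.2083 / 0.7222 = 0.288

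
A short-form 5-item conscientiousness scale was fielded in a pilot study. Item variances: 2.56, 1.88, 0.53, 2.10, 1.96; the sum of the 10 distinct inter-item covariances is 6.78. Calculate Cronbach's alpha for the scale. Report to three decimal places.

sum of item variances = 2.56 + 1.88 + 0.53 + 2.10 + 1.96 = 9.03
Sum of distinct covariances = 6.78
σ²_total = sum of item variances + 2·Σcov = 9.03 + 2 × 6.78 = 22.59
α = (5/4)·(1 − 9.03/22.59) = 0.750

α = 0.750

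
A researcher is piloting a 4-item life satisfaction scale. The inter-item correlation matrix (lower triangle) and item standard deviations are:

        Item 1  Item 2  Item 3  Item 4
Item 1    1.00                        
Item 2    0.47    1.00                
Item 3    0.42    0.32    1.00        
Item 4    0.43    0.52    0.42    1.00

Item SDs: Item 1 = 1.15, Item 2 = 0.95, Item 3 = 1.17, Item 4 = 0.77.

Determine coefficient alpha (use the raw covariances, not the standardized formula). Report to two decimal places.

Σσ²ᵢ = 1.15² + 0.95² + 1.17² + 0.77² = 4.1868
Covariances σ_ij = r_ij · s_i · s_j:
  σ(Item 1,Item 2) = 0.47 × 1.15 × 0.95 = 0.5135
  σ(Item 1,Item 3) = 0.42 × 1.15 × 1.17 = 0.5651
  σ(Item 1,Item 4) = 0.43 × 1.15 × 0.77 = 0.3808
  σ(Item 2,Item 3) = 0.32 × 0.95 × 1.17 = 0.3557
  σ(Item 2,Item 4) = 0.52 × 0.95 × 0.77 = 0.3804
  σ(Item 3,Item 4) = 0.42 × 1.17 × 0.77 = 0.3784
σ²_T = Σσ²ᵢ + 2·Σσ_ij = 4.1868 + 2 × 2.5739 = 9.3346
α = (4/3)·(1 − 4.1868/9.3346) = 0.74

α = 0.74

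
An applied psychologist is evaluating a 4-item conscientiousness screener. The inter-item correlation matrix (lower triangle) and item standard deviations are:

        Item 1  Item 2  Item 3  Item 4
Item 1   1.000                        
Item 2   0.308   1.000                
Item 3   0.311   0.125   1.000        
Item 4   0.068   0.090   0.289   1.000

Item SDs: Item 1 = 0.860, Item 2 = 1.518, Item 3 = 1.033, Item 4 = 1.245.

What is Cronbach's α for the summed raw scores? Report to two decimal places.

Σσ²ᵢ = 0.860² + 1.518² + 1.033² + 1.245² = 5.6610
Covariances σ_ij = r_ij · s_i · s_j:
  σ(Item 1,Item 2) = 0.308 × 0.860 × 1.518 = 0.4021
  σ(Item 1,Item 3) = 0.311 × 0.860 × 1.033 = 0.2763
  σ(Item 1,Item 4) = 0.068 × 0.860 × 1.245 = 0.0728
  σ(Item 2,Item 3) = 0.125 × 1.518 × 1.033 = 0.1960
  σ(Item 2,Item 4) = 0.090 × 1.518 × 1.245 = 0.1701
  σ(Item 3,Item 4) = 0.289 × 1.033 × 1.245 = 0.3717
σ²_T = Σσ²ᵢ + 2·Σσ_ij = 5.6610 + 2 × 1.4890 = 8.6390
α = (4/3)·(1 − 5.6610/8.6390) = 0.46

Cronbach's α = 0.46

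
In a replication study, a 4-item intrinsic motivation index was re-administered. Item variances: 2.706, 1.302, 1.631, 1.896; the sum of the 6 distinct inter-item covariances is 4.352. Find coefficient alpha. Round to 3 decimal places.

Σσ²ᵢ = 2.706 + 1.302 + 1.631 + 1.896 = 7.535
Sum of distinct covariances = 4.352
σ²_total = Σσ²ᵢ + 2·Σcov = 7.535 + 2 × 4.352 = 16.239
α = (4/3)·(1 − 7.535/16.239) = 0.715

α = 0.715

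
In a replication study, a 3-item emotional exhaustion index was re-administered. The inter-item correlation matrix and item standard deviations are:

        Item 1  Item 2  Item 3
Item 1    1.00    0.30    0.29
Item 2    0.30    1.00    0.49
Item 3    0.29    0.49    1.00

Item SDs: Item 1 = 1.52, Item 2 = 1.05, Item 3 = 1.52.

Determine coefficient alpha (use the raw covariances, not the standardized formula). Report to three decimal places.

Σσ²ᵢ = 1.52² + 1.05² + 1.52² = 5.7233
Covariances σ_ij = r_ij · s_i · s_j:
  σ(Item 1,Item 2) = 0.30 × 1.52 × 1.05 = 0.4788
  σ(Item 1,Item 3) = 0.29 × 1.52 × 1.52 = 0.6700
  σ(Item 2,Item 3) = 0.49 × 1.05 × 1.52 = 0.7820
σ²_T = Σσ²ᵢ + 2·Σσ_ij = 5.7233 + 2 × 1.9308 = 9.5849
α = (3/2)·(1 − 5.7233/9.5849) = 0.604

coefficient alpha = 0.604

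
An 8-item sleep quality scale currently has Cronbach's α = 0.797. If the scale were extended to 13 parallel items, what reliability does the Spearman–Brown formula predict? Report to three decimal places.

predicted reliability = 0.864

Length factor m = 13/8 = 1.6250
α' = m·α / (1 + (m−1)·α)
   = 13/8 × 0.797 / (1 + (13/8 − 1) × 0.797)
   = 1.2951 / 1.4981 = 0.864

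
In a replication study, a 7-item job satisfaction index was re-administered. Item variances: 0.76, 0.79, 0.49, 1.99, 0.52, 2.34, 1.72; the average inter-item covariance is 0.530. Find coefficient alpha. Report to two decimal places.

Σσ²ᵢ = 0.76 + 0.79 + 0.49 + 1.99 + 0.52 + 2.34 + 1.72 = 8.61
Sum of the 21 distinct covariances = 21 × 0.530 = 11.130
σ²_total = Σσ²ᵢ + 2·Σcov = 8.61 + 2 × 11.130 = 30.870
α = (7/6)·(1 − 8.61/30.870) = 0.84

coefficient alpha = 0.84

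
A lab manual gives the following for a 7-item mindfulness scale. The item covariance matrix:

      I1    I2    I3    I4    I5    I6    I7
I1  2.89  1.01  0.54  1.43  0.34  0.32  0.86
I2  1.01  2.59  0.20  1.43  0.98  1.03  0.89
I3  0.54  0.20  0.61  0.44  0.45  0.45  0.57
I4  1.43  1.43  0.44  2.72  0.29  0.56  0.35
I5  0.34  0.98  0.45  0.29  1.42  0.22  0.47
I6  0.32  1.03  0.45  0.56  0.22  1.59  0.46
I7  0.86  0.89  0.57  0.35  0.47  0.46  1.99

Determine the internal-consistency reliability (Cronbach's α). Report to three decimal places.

ΣVar(i) = 2.89 + 2.59 + 0.61 + 2.72 + 1.42 + 1.59 + 1.99 = 13.81
Sum of the distinct covariances = 13.29
total variance = 13.81 + 2 × 13.29 = 40.39
α = (k/(k−1))·(1 − ΣVar(i)/total variance) = (7/6)·(1 − 13.81/40.39) = 0.768

α = 0.768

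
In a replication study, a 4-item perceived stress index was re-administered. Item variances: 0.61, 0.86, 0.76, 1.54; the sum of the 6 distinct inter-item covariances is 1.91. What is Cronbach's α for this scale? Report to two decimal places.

α = 0.67

Σσᵢ² = 0.61 + 0.86 + 0.76 + 1.54 = 3.77
Sum of distinct covariances = 1.91
total variance = Σσᵢ² + 2·Σcov = 3.77 + 2 × 1.91 = 7.59
α = (4/3)·(1 − 3.77/7.59) = 0.67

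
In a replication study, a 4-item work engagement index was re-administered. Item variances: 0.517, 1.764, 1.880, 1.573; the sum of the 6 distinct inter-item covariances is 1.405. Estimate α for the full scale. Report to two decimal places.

α = 0.44

ΣVar(i) = 0.517 + 1.764 + 1.880 + 1.573 = 5.734
Sum of distinct covariances = 1.405
total variance = ΣVar(i) + 2·Σcov = 5.734 + 2 × 1.405 = 8.544
α = (4/3)·(1 − 5.734/8.544) = 0.44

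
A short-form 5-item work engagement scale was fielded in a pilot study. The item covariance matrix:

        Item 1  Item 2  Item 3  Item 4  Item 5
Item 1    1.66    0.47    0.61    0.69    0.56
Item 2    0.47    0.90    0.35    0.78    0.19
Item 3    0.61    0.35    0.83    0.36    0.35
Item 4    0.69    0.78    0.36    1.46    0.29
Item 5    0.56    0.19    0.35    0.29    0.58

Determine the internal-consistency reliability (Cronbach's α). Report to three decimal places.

ΣVar(i) = 1.66 + 0.90 + 0.83 + 1.46 + 0.58 = 5.43
Sum of the distinct covariances = 4.65
total variance = 5.43 + 2 × 4.65 = 14.73
α = (k/(k−1))·(1 − ΣVar(i)/total variance) = (5/4)·(1 − 5.43/14.73) = 0.789

α = 0.789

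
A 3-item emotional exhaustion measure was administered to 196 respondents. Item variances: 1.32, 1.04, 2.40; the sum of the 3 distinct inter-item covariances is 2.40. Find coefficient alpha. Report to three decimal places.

α = 0.753

ΣVar(i) = 1.32 + 1.04 + 2.40 = 4.76
Sum of distinct covariances = 2.40
σ²_total = ΣVar(i) + 2·Σcov = 4.76 + 2 × 2.40 = 9.56
α = (3/2)·(1 − 4.76/9.56) = 0.753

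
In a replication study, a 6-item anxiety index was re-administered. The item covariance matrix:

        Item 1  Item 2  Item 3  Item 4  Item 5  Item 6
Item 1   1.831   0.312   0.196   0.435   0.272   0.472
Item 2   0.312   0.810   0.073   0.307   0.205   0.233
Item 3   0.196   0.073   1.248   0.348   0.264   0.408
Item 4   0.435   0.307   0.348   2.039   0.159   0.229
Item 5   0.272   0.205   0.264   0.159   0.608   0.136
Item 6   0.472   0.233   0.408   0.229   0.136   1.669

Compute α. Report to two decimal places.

α = 0.60

Σσᵢ² = 1.831 + 0.810 + 1.248 + 2.039 + 0.608 + 1.669 = 8.205
Σ_{i<j} σ_ij = 4.049
total variance = 8.205 + 2 × 4.049 = 16.303
α = (k/(k−1))·(1 − Σσᵢ²/total variance) = (6/5)·(1 − 8.205/16.303) = 0.60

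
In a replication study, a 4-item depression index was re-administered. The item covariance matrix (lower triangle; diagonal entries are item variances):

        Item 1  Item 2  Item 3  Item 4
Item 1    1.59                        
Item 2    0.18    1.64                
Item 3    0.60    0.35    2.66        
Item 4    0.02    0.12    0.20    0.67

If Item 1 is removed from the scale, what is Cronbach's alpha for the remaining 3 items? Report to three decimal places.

Cronbach's alpha = 0.319

Remaining items: Item 2, Item 3, Item 4 (k = 3).
ΣVar(i) = 1.64 + 2.66 + 0.67 = 4.97
total variance = 4.97 + 2 × 0.67 = 6.31
α (item deleted) = (3/2)·(1 − 4.97/6.31) = 0.319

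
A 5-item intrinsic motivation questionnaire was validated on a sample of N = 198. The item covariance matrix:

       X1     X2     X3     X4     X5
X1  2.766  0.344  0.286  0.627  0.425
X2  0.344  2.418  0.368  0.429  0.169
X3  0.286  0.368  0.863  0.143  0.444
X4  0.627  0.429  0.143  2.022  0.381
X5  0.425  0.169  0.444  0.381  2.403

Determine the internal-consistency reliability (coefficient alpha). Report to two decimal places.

Σσ²ᵢ = 2.766 + 2.418 + 0.863 + 2.022 + 2.403 = 10.472
Sum of the distinct covariances = 3.616
Var(T) = 10.472 + 2 × 3.616 = 17.704
α = (k/(k−1))·(1 − Σσ²ᵢ/Var(T)) = (5/4)·(1 − 10.472/17.704) = 0.51

α = 0.51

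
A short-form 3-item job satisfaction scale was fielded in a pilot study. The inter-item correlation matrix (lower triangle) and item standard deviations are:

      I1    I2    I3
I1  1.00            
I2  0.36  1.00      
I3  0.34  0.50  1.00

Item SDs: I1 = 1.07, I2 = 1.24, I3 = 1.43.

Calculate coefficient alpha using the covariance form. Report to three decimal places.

coefficient alpha = 0.665

Σσ²ᵢ = 1.07² + 1.24² + 1.43² = 4.7274
Covariances σ_ij = r_ij · s_i · s_j:
  σ(I1,I2) = 0.36 × 1.07 × 1.24 = 0.4776
  σ(I1,I3) = 0.34 × 1.07 × 1.43 = 0.5202
  σ(I2,I3) = 0.50 × 1.24 × 1.43 = 0.8866
σ²_T = Σσ²ᵢ + 2·Σσ_ij = 4.7274 + 2 × 1.8844 = 8.4962
α = (3/2)·(1 − 4.7274/8.4962) = 0.665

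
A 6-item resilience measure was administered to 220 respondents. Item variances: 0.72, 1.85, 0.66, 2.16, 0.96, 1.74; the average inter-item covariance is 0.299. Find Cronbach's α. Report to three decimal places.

ΣVar(i) = 0.72 + 1.85 + 0.66 + 2.16 + 0.96 + 1.74 = 8.09
Sum of the 15 distinct covariances = 15 × 0.299 = 4.485
total variance = ΣVar(i) + 2·Σcov = 8.09 + 2 × 4.485 = 17.060
α = (6/5)·(1 − 8.09/17.060) = 0.631

Cronbach's α = 0.631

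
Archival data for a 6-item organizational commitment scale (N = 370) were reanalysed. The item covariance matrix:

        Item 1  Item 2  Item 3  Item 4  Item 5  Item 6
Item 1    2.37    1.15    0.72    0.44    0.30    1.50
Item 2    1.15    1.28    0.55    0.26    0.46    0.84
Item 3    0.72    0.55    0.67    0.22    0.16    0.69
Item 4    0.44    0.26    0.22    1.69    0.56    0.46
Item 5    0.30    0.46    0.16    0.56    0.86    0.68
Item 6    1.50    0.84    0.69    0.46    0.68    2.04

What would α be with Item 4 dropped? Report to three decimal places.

α = 0.827

Remaining items: Item 1, Item 2, Item 3, Item 5, Item 6 (k = 5).
Σσ²ᵢ = 2.37 + 1.28 + 0.67 + 0.86 + 2.04 = 7.22
total variance = 7.22 + 2 × 7.05 = 21.32
α (item deleted) = (5/4)·(1 − 7.22/21.32) = 0.827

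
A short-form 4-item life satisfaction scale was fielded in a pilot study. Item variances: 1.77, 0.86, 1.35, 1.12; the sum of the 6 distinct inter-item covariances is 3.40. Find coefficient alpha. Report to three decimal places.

coefficient alpha = 0.762

Σσᵢ² = 1.77 + 0.86 + 1.35 + 1.12 = 5.10
Sum of distinct covariances = 3.40
σ²_total = Σσᵢ² + 2·Σcov = 5.10 + 2 × 3.40 = 11.90
α = (4/3)·(1 − 5.10/11.90) = 0.762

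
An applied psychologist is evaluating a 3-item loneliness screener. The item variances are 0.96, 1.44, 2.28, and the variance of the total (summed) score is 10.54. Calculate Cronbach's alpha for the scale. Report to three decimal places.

Σσ²ᵢ = 0.96 + 1.44 + 2.28 = 4.68
α = (k/(k−1))·(1 − Σσ²ᵢ/σ²_total) = (3/2)·(1 − 4.68/10.54) = 0.834

Cronbach's alpha = 0.834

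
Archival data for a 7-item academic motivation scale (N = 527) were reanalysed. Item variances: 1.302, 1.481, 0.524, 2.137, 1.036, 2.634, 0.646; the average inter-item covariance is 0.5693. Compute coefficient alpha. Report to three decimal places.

ΣVar(i) = 1.302 + 1.481 + 0.524 + 2.137 + 1.036 + 2.634 + 0.646 = 9.760
Sum of the 21 distinct covariances = 21 × 0.5693 = 11.9553
σ²_T = ΣVar(i) + 2·Σcov = 9.760 + 2 × 11.9553 = 33.6706
α = (7/6)·(1 − 9.760/33.6706) = 0.828

α = 0.828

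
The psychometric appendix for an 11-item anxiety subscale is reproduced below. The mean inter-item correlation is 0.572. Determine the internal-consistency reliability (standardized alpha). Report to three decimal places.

standardized alpha = 0.936

Standardized α = k·r̄ / (1 + (k−1)·r̄) = 11 × 0.572 / (1 + 10 × 0.572)
  = 6.2920 / 6.7200 = 0.936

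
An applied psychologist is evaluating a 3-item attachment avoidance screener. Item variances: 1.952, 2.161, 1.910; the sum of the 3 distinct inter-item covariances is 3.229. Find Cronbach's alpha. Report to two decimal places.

Cronbach's alpha = 0.78

Σσ²ᵢ = 1.952 + 2.161 + 1.910 = 6.023
Sum of distinct covariances = 3.229
σ²_total = Σσ²ᵢ + 2·Σcov = 6.023 + 2 × 3.229 = 12.481
α = (3/2)·(1 − 6.023/12.481) = 0.78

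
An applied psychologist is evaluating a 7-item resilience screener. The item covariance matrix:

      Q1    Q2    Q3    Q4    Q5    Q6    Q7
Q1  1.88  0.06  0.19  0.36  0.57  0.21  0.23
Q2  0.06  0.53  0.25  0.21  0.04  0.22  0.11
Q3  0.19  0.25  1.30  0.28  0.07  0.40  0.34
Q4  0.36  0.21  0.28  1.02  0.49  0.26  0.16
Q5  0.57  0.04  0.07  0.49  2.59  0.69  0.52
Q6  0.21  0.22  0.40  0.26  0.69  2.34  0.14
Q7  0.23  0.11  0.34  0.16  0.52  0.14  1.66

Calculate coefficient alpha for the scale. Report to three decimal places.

coefficient alpha = 0.590

ΣVar(i) = 1.88 + 0.53 + 1.30 + 1.02 + 2.59 + 2.34 + 1.66 = 11.32
Σ_{i<j} σ_ij = 5.80
total variance = 11.32 + 2 × 5.80 = 22.92
α = (k/(k−1))·(1 − ΣVar(i)/total variance) = (7/6)·(1 − 11.32/22.92) = 0.590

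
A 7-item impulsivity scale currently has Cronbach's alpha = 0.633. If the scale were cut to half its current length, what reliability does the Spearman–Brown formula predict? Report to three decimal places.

Length factor m = 1/2
α' = m·α / (1 − (1−m)·α)
   = 1/2 × 0.633 / (1 − (1 − 1/2) × 0.633)
   = 0.3165 / 0.6835 = 0.463

predicted reliability = 0.463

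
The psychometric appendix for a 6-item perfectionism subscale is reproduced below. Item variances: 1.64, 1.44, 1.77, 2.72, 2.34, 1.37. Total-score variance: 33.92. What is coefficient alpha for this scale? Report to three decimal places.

sum of item variances = 1.64 + 1.44 + 1.77 + 2.72 + 2.34 + 1.37 = 11.28
α = (k/(k−1))·(1 − sum of item variances/total variance) = (6/5)·(1 − 11.28/33.92) = 0.801

α = 0.801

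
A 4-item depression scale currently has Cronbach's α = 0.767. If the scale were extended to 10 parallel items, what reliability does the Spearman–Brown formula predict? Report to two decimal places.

predicted reliability = 0.89

Length factor m = 10/4 = 2.5000
α' = m·α / (1 + (m−1)·α)
   = 10/4 × 0.767 / (1 + (10/4 − 1) × 0.767)
   = 1.9175 / 2.1505 = 0.89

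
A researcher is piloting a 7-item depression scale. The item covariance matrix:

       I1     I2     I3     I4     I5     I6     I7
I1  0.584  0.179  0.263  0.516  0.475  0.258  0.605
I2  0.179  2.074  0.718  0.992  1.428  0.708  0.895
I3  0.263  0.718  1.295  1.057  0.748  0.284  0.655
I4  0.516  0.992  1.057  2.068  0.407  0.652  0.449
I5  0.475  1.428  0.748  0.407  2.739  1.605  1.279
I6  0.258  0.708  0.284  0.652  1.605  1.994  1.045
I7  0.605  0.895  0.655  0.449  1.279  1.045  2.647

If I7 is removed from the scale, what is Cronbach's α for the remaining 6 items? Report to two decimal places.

α = 0.79

Remaining items: I1, I2, I3, I4, I5, I6 (k = 6).
ΣVar(i) = 0.584 + 2.074 + 1.295 + 2.068 + 2.739 + 1.994 = 10.754
total variance = 10.754 + 2 × 10.290 = 31.334
α (item deleted) = (6/5)·(1 − 10.754/31.334) = 0.79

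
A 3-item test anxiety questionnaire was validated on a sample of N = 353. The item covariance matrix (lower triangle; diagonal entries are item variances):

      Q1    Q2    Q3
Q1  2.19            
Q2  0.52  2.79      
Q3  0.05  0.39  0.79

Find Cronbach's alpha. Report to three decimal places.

α = 0.375

ΣVar(i) = 2.19 + 2.79 + 0.79 = 5.77
Sum of off-diagonal covariances = 0.96
σ²_total = 5.77 + 2 × 0.96 = 7.69
α = (k/(k−1))·(1 − ΣVar(i)/σ²_total) = (3/2)·(1 − 5.77/7.69) = 0.375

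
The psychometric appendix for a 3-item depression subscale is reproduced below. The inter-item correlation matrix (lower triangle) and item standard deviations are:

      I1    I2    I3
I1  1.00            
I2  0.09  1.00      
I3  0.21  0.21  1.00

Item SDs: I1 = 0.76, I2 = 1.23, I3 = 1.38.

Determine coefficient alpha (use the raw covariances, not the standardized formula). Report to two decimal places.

coefficient alpha = 0.37

Σσ²ᵢ = 0.76² + 1.23² + 1.38² = 3.9949
Covariances σ_ij = r_ij · s_i · s_j:
  σ(I1,I2) = 0.09 × 0.76 × 1.23 = 0.0841
  σ(I1,I3) = 0.21 × 0.76 × 1.38 = 0.2202
  σ(I2,I3) = 0.21 × 1.23 × 1.38 = 0.3565
σ²_T = Σσ²ᵢ + 2·Σσ_ij = 3.9949 + 2 × 0.6608 = 5.3165
α = (3/2)·(1 − 3.9949/5.3165) = 0.37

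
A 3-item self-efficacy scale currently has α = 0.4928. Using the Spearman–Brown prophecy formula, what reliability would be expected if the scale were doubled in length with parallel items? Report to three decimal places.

predicted reliability = 0.660

Length factor m = 2
α' = m·α / (1 + (m−1)·α)
   = 2 × 0.4928 / (1 + (2 − 1) × 0.4928)
   = 0.9856 / 1.4928 = 0.660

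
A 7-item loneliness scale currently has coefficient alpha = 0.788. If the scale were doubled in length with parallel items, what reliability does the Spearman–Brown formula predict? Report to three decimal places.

Length factor m = 2
α' = m·α / (1 + (m−1)·α)
   = 2 × 0.788 / (1 + (2 − 1) × 0.788)
   = 1.5760 / 1.7880 = 0.881

predicted reliability = 0.881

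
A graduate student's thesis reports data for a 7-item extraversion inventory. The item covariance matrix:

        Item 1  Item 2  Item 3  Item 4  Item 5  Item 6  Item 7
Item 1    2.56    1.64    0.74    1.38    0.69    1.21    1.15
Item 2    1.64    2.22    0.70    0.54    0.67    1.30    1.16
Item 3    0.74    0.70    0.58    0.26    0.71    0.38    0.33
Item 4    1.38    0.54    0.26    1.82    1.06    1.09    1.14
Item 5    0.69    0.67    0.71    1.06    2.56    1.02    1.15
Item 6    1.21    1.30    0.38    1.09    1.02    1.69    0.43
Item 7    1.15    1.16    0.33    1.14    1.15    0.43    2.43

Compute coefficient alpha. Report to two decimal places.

coefficient alpha = 0.85

Σσ²ᵢ = 2.56 + 2.22 + 0.58 + 1.82 + 2.56 + 1.69 + 2.43 = 13.86
Sum of off-diagonal covariances = 18.75
Var(T) = 13.86 + 2 × 18.75 = 51.36
α = (k/(k−1))·(1 − Σσ²ᵢ/Var(T)) = (7/6)·(1 − 13.86/51.36) = 0.85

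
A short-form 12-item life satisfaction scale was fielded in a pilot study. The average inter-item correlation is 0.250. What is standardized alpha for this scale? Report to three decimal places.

standardized alpha = 0.800

Standardized α = k·r̄ / (1 + (k−1)·r̄) = 12 × 0.250 / (1 + 11 × 0.250)
  = 3.0000 / 3.7500 = 0.800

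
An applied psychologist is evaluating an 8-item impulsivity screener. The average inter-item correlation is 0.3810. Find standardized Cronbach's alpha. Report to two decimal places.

Standardized α = k·r̄ / (1 + (k−1)·r̄) = 8 × 0.3810 / (1 + 7 × 0.3810)
  = 3.0480 / 3.6670 = 0.83

standardized Cronbach's alpha = 0.83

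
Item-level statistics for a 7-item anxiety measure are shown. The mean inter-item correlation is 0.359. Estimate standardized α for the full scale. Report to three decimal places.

Standardized α = k·r̄ / (1 + (k−1)·r̄) = 7 × 0.359 / (1 + 6 × 0.359)
  = 2.5130 / 3.1540 = 0.797

standardized α = 0.797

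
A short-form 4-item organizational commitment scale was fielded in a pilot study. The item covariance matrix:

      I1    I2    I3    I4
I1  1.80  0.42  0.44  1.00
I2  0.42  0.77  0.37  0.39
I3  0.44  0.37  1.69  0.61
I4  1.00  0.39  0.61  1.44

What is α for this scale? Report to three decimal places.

Σσᵢ² = 1.80 + 0.77 + 1.69 + 1.44 = 5.70
Sum of the distinct covariances = 3.23
Var(T) = 5.70 + 2 × 3.23 = 12.16
α = (k/(k−1))·(1 − Σσᵢ²/Var(T)) = (4/3)·(1 − 5.70/12.16) = 0.708

α = 0.708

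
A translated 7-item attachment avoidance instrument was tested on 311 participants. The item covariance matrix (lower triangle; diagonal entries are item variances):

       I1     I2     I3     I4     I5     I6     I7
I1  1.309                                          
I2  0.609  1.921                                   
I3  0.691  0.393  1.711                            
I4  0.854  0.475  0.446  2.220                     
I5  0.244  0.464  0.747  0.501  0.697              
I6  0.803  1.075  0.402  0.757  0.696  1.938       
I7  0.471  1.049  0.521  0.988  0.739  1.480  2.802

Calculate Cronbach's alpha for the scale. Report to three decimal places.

α = 0.812

Σσᵢ² = 1.309 + 1.921 + 1.711 + 2.220 + 0.697 + 1.938 + 2.802 = 12.598
Σ_{i<j} σ_ij = 14.405
total variance = 12.598 + 2 × 14.405 = 41.408
α = (k/(k−1))·(1 − Σσᵢ²/total variance) = (7/6)·(1 − 12.598/41.408) = 0.812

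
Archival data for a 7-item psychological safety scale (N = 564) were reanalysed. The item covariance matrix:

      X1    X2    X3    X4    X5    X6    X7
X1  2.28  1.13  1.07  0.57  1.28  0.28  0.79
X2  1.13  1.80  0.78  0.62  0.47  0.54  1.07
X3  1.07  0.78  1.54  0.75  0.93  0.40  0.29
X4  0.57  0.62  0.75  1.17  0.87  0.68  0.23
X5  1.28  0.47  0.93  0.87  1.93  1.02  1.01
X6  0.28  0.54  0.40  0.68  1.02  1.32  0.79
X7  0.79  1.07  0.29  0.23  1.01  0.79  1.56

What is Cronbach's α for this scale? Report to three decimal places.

α = 0.850

sum of item variances = 2.28 + 1.80 + 1.54 + 1.17 + 1.93 + 1.32 + 1.56 = 11.60
Sum of the distinct covariances = 15.57
Var(T) = 11.60 + 2 × 15.57 = 42.74
α = (k/(k−1))·(1 − sum of item variances/Var(T)) = (7/6)·(1 − 11.60/42.74) = 0.850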